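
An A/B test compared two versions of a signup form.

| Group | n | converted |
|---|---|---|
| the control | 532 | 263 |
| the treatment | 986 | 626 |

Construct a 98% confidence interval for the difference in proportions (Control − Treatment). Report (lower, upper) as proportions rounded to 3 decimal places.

First, p̂₁ = 263/532 = 0.4944; p̂₂ = 626/986 = 0.6349.
The two standard errors are √(0.4944×0.5056/532) = 0.02168 and √(0.6349×0.3651/986) = 0.01533.
Because the samples are independent, SE_diff = √(0.02168² + 0.01533²) = 0.02655.
Using z* = 2.326 for 98%, ME = 2.326 × 0.02655 = 0.06176.
p̂₁ − p̂₂ = -0.1405; interval -0.1405 ± 0.06176 gives (-0.202, -0.079).

(-0.202, -0.079)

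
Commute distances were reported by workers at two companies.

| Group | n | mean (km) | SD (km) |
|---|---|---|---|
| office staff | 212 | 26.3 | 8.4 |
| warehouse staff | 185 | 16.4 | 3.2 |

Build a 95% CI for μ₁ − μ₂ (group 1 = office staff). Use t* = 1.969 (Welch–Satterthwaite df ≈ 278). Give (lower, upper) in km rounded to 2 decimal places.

(8.67, 11.13)

SE₁ = s₁/√n₁ = 8.4/√212 = 0.5769; SE₂ = 3.2/√185 = 0.2353.
Independent samples, unequal variances: SE_diff = √(SE₁² + SE₂²) = √(0.33281361 + 0.05536609) = 0.6230.
t* = 1.969, so margin of error = 1.969 × 0.6230 = 1.2267.
Difference in means = 26.3 − 16.4 = 9.9000.
9.9000 ± 1.2267 → (8.67, 11.13).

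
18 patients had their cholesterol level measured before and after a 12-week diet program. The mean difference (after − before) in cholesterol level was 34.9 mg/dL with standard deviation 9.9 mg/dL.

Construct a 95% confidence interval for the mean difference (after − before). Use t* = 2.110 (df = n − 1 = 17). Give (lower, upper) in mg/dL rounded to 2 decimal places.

(29.98, 39.82)

This is a matched-pairs design, so SE = s_d/√n = 9.9/√18 = 2.3335.
Margin = 2.110 × 2.3335 = 4.9237; the interval is 34.9 ± 4.9237 = (29.98, 39.82).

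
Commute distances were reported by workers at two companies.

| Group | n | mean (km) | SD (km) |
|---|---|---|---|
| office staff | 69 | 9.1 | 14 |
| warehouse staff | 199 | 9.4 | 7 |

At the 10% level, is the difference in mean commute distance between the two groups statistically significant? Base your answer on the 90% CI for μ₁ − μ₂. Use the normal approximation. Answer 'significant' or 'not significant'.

not significant

Standard errors of each mean: 14/√69 = 1.6854 and 7/√199 = 0.4962.
SE(x̄₁ − x̄₂) = √(1.6854² + 0.4962²) = 1.7569 for independent samples with unequal variances.
With z* = 1.645, the margin is 1.645 × 1.7569 = 2.8901.
x̄₁ − x̄₂ = 9.1 − 9.4 = -0.3000; the interval is -0.3000 ± 2.8901 = (-3.1901, 2.5901).
The interval (-3.1901, 2.5901) contains 0, so the difference is not significant.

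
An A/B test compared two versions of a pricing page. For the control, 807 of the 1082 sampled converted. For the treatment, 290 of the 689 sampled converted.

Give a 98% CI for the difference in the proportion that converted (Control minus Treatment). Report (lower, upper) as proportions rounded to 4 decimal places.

(0.2714, 0.3784)

First, p̂₁ = 807/1082 = 0.7458; p̂₂ = 290/689 = 0.4209.
The two standard errors are √(0.7458×0.2542/1082) = 0.01324 and √(0.4209×0.5791/689) = 0.01881.
Because the samples are independent, SE_diff = √(0.01324² + 0.01881²) = 0.02300.
Using z* = 2.326 for 98%, ME = 2.326 × 0.02300 = 0.05350.
p̂₁ − p̂₂ = 0.3249; interval 0.3249 ± 0.05350 gives (0.2714, 0.3784).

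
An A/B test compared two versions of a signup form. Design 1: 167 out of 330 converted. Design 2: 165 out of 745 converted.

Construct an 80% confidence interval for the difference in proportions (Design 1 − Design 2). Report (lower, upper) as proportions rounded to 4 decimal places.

(0.2443, 0.3249)

p̂₁ = 167/330 = 0.5061 and p̂₂ = 165/745 = 0.2215.
SE₁ = √(p̂₁(1−p̂₁)/n₁) = √(0.5061·0.4939/330) = 0.02752; SE₂ = √(0.2215·0.7785/745) = 0.01521.
Independent samples: SE of the difference = √(SE₁² + SE₂²) = √(0.0007573504 + 0.0002313441) = 0.03144.
z* for 80% confidence is 1.282, so the margin of error is 1.282 × 0.03144 = 0.04031.
Point estimate p̂₁ − p̂₂ = 0.5061 − 0.2215 = 0.2846.
0.2846 ± 0.04031 → (0.2443, 0.3249).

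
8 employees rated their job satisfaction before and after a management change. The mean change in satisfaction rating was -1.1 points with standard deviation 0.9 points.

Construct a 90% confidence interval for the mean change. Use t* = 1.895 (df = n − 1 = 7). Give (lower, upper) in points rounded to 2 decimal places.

This is a matched-pairs design, so SE = s_d/√n = 0.9/√8 = 0.3182.
Margin = 1.895 × 0.3182 = 0.6030; the interval is -1.1 ± 0.6030 = (-1.70, -0.50).

(-1.70, -0.50)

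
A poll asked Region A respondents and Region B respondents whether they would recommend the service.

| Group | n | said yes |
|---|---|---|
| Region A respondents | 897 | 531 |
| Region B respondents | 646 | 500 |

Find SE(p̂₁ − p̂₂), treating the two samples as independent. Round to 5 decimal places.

0.02324

First, p̂₁ = 531/897 = 0.5920; p̂₂ = 500/646 = 0.7740.
The two standard errors are √(0.5920×0.4080/897) = 0.01641 and √(0.7740×0.2260/646) = 0.01646.
Because the samples are independent, SE_diff = √(0.01641² + 0.01646²) = 0.02324.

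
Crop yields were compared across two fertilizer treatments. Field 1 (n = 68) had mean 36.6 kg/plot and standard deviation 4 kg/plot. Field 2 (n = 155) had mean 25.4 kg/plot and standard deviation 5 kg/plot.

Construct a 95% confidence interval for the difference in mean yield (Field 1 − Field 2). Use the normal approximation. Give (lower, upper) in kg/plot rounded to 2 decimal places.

(9.97, 12.43)

Per-group SEs: s₁/√n₁ = 4/√68 = 0.4851, s₂/√n₂ = 5/√155 = 0.4016.
Unpooled SE of the difference: √(0.23532201 + 0.16128256) = 0.6298.
Margin of error = z* · SE = 1.960 × 0.6298 = 1.2344.
x̄₁ − x̄₂ = 36.6 − 25.4 = 11.2000.
CI: 11.2000 ± 1.2344 = (9.97, 12.43).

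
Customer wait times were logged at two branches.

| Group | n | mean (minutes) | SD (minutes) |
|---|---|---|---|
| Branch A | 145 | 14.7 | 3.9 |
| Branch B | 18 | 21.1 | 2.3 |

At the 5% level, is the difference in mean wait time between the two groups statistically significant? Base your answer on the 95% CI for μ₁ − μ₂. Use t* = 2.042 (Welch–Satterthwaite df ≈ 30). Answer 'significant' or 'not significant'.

SE₁ = s₁/√n₁ = 3.9/√145 = 0.3239; SE₂ = 2.3/√18 = 0.5421.
Independent samples, unequal variances: SE_diff = √(SE₁² + SE₂²) = √(0.10491121 + 0.29387241) = 0.6315.
t* = 2.042, so margin of error = 2.042 × 0.6315 = 1.2895.
Difference in means = 14.7 − 21.1 = -6.4000.
-6.4000 ± 1.2895 → (-7.6895, -5.1105).
The interval (-7.6895, -5.1105) does not contain 0, so the difference is significant.

significant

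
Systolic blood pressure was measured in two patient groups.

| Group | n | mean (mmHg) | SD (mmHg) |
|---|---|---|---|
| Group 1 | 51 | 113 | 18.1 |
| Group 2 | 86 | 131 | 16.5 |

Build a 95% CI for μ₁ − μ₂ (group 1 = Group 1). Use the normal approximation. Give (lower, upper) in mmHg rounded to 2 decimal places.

(-24.07, -11.93)

Standard errors of each mean: 18.1/√51 = 2.5345 and 16.5/√86 = 1.7792.
SE(x̄₁ − x̄₂) = √(2.5345² + 1.7792²) = 3.0967 for independent samples with unequal variances.
With z* = 1.960, the margin is 1.960 × 3.0967 = 6.0695.
x̄₁ − x̄₂ = 113 − 131 = -18.0000; the interval is -18.0000 ± 6.0695 = (-24.07, -11.93).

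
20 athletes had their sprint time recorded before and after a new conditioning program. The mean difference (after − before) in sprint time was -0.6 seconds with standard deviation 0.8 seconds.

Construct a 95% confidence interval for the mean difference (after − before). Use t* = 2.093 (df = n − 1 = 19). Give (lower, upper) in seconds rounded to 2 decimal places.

This is a matched-pairs design, so SE = s_d/√n = 0.8/√20 = 0.1789.
Margin = 2.093 × 0.1789 = 0.3744; the interval is -0.6 ± 0.3744 = (-0.97, -0.23).

(-0.97, -0.23)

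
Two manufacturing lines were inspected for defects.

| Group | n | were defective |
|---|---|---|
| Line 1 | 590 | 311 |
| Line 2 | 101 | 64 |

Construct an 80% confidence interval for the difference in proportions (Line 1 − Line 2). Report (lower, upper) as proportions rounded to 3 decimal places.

Sample proportions: 311/590 = 0.5271, 64/101 = 0.6337.
Each SE is √(p̂(1−p̂)/n): √(0.5271·0.4729/590) = 0.02055 and √(0.6337·0.3663/101) = 0.04794.
SE(p̂₁ − p̂₂) = √(SE₁² + SE₂²) = √(0.0004223025 + 0.0022982436) = 0.05216, since the two samples are independent.
At 80% confidence z* = 1.282; margin = 1.282 × 0.05216 = 0.06687.
The difference is 0.5271 − 0.6337 = -0.1066, so the interval is -0.1066 ± 0.06687 = (-0.173, -0.040).

(-0.173, -0.040)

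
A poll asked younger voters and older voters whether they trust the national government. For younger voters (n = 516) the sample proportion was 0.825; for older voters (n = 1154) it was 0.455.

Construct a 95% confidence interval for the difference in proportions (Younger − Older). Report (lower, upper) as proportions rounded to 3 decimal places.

(0.326, 0.414)

Each SE is √(p̂(1−p̂)/n): √(0.8250·0.1750/516) = 0.01673 and √(0.4550·0.5450/1154) = 0.01466.
SE(p̂₁ − p̂₂) = √(SE₁² + SE₂²) = √(0.0002798929 + 0.0002149156) = 0.02224, since the two samples are independent.
At 95% confidence z* = 1.960; margin = 1.960 × 0.02224 = 0.04359.
The difference is 0.8250 − 0.4550 = 0.3700, so the interval is 0.3700 ± 0.04359 = (0.326, 0.414).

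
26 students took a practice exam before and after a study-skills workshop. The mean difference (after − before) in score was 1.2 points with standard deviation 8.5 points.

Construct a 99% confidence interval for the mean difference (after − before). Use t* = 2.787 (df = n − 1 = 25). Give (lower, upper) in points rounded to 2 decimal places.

Paired design: SE = s_d/√n = 8.5/√26 = 1.6670.
t* = 2.787; margin of error = 2.787 × 1.6670 = 4.6459.
1.2 ± 4.6459 → (-3.45, 5.85).

(-3.45, 5.85)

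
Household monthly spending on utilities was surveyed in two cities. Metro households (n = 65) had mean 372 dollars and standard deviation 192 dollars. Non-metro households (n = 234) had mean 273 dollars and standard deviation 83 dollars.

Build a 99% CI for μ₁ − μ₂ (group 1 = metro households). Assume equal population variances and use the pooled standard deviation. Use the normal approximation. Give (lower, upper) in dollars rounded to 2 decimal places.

(57.27, 140.73)

Pooled variance s_p² = [64·192² + 233·83²] / (65+234−2) = 13348.2593, so s_p = 115.5347.
SE_diff = s_p·√(1/n₁ + 1/n₂) = 115.5347·√(1/65 + 1/234) = 16.1988.
z* = 2.576; margin = 2.576 × 16.1988 = 41.7281.
Difference = 372 − 273 = 99.0000.
99.0000 ± 41.7281 → (57.27, 140.73).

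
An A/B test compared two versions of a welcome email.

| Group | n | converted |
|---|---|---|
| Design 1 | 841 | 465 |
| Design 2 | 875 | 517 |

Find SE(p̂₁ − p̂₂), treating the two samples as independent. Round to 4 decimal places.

Sample proportions: 465/841 = 0.5529, 517/875 = 0.5909.
Each SE is √(p̂(1−p̂)/n): √(0.5529·0.4471/841) = 0.01714 and √(0.5909·0.4091/875) = 0.01662.
SE(p̂₁ − p̂₂) = √(SE₁² + SE₂²) = √(0.0002937796 + 0.0002762244) = 0.02387, since the two samples are independent.

0.0239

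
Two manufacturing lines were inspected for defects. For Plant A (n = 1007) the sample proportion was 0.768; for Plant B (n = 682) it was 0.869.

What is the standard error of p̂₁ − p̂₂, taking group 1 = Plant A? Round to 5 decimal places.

0.01854

SE₁ = √(p̂₁(1−p̂₁)/n₁) = √(0.7680·0.2320/1007) = 0.01330; SE₂ = √(0.8690·0.1310/682) = 0.01292.
Independent samples: SE of the difference = √(SE₁² + SE₂²) = √(0.00017689 + 0.0001669264) = 0.01854.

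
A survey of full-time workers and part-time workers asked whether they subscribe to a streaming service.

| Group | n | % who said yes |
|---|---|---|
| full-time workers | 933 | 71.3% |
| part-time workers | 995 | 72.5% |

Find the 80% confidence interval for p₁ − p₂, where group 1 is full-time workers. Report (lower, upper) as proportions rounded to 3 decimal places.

(-0.038, 0.014)

The two standard errors are √(0.7130×0.2870/933) = 0.01481 and √(0.7250×0.2750/995) = 0.01416.
Because the samples are independent, SE_diff = √(0.01481² + 0.01416²) = 0.02049.
Using z* = 1.282 for 80%, ME = 1.282 × 0.02049 = 0.02627.
p̂₁ − p̂₂ = -0.0120; interval -0.0120 ± 0.02627 gives (-0.038, 0.014).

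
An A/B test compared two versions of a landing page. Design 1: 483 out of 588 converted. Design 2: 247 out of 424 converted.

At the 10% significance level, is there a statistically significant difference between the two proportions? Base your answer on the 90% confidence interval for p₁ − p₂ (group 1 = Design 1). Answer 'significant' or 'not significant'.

First, p̂₁ = 483/588 = 0.8214; p̂₂ = 247/424 = 0.5825.
The two standard errors are √(0.8214×0.1786/588) = 0.01580 and √(0.5825×0.4175/424) = 0.02395.
Because the samples are independent, SE_diff = √(0.01580² + 0.02395²) = 0.02869.
Using z* = 1.645 for 90%, ME = 1.645 × 0.02869 = 0.04720.
p̂₁ − p̂₂ = 0.2389; interval 0.2389 ± 0.04720 gives (0.19170, 0.28610).
The interval (0.19170, 0.28610) does not contain 0, so the difference is significant.

significant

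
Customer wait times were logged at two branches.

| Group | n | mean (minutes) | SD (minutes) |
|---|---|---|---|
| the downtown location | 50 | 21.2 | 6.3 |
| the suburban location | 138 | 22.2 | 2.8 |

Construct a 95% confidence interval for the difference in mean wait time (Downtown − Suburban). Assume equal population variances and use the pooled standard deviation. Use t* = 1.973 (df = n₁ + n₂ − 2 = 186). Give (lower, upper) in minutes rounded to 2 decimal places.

(-2.31, 0.31)

s_p = √[((n₁−1)s₁² + (n₂−1)s₂²)/(n₁+n₂−2)] = √[(49·6.3² + 137·2.8²)/186] = 4.0287.
SE = 4.0287·√(1/50 + 1/138) = 0.6650.
With t* = 1.973, margin = 1.973 × 0.6650 = 1.3120.
x̄₁ − x̄₂ = 21.2 − 22.2 = -1.0000; interval -1.0000 ± 1.3120 = (-2.31, 0.31).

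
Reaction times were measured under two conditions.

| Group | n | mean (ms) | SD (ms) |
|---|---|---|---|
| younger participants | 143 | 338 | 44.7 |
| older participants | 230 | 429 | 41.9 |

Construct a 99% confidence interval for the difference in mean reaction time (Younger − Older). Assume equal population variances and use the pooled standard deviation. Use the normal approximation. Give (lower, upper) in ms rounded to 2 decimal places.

(-102.79, -79.21)

s_p = √[((n₁−1)s₁² + (n₂−1)s₂²)/(n₁+n₂−2)] = √[(142·44.7² + 229·41.9²)/371] = 42.9932.
SE = 42.9932·√(1/143 + 1/230) = 4.5785.
With z* = 2.576, margin = 2.576 × 4.5785 = 11.7942.
x̄₁ − x̄₂ = 338 − 429 = -91.0000; interval -91.0000 ± 11.7942 = (-102.79, -79.21).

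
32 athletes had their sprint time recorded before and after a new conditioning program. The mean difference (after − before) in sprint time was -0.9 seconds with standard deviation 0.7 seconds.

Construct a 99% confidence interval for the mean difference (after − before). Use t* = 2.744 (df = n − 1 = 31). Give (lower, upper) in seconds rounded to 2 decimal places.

This is a matched-pairs design, so SE = s_d/√n = 0.7/√32 = 0.1237.
Margin = 2.744 × 0.1237 = 0.3394; the interval is -0.9 ± 0.3394 = (-1.24, -0.56).

(-1.24, -0.56)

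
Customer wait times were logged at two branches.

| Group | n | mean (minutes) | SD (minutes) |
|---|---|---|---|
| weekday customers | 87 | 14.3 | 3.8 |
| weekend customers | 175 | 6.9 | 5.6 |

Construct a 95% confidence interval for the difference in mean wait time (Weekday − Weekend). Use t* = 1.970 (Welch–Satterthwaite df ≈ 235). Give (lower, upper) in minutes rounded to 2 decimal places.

Per-group SEs: s₁/√n₁ = 3.8/√87 = 0.4074, s₂/√n₂ = 5.6/√175 = 0.4233.
Unpooled SE of the difference: √(0.16597476 + 0.17918289) = 0.5875.
Margin of error = t* · SE = 1.970 × 0.5875 = 1.1574.
x̄₁ − x̄₂ = 14.3 − 6.9 = 7.4000.
CI: 7.4000 ± 1.1574 = (6.24, 8.56).

(6.24, 8.56)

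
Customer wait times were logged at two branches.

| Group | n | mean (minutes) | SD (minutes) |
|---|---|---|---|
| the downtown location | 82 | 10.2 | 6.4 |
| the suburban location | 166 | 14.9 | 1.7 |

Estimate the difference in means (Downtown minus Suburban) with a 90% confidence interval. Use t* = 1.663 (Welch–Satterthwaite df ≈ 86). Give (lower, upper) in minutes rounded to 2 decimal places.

Standard errors of each mean: 6.4/√82 = 0.7068 and 1.7/√166 = 0.1319.
SE(x̄₁ − x̄₂) = √(0.7068² + 0.1319²) = 0.7190 for independent samples with unequal variances.
With t* = 1.663, the margin is 1.663 × 0.7190 = 1.1957.
x̄₁ − x̄₂ = 10.2 − 14.9 = -4.7000; the interval is -4.7000 ± 1.1957 = (-5.90, -3.50).

(-5.90, -3.50)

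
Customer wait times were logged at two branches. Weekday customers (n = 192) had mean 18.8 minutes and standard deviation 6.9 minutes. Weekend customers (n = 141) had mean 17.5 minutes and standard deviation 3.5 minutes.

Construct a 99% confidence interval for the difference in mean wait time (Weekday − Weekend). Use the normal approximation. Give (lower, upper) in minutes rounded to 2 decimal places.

(-0.19, 2.79)

Per-group SEs: s₁/√n₁ = 6.9/√192 = 0.4980, s₂/√n₂ = 3.5/√141 = 0.2948.
Unpooled SE of the difference: √(0.248004 + 0.08690704) = 0.5787.
Margin of error = z* · SE = 2.576 × 0.5787 = 1.4907.
x̄₁ − x̄₂ = 18.8 − 17.5 = 1.3000.
CI: 1.3000 ± 1.4907 = (-0.19, 2.79).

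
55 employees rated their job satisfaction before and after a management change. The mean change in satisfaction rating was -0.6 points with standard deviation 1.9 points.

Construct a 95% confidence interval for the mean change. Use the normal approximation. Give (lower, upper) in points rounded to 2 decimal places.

Paired design: SE = s_d/√n = 1.9/√55 = 0.2562.
z* = 1.960; margin of error = 1.960 × 0.2562 = 0.5022.
-0.6 ± 0.5022 → (-1.10, -0.10).

(-1.10, -0.10)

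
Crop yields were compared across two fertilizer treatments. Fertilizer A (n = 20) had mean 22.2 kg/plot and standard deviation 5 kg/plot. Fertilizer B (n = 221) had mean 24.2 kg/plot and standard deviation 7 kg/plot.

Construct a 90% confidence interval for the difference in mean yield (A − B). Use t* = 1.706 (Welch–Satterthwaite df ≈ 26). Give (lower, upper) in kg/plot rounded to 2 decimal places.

(-4.07, 0.07)

SE₁ = s₁/√n₁ = 5/√20 = 1.1180; SE₂ = 7/√221 = 0.4709.
Independent samples, unequal variances: SE_diff = √(SE₁² + SE₂²) = √(1.249924 + 0.22174681) = 1.2131.
t* = 1.706, so margin of error = 1.706 × 1.2131 = 2.0695.
Difference in means = 22.2 − 24.2 = -2.0000.
-2.0000 ± 2.0695 → (-4.07, 0.07).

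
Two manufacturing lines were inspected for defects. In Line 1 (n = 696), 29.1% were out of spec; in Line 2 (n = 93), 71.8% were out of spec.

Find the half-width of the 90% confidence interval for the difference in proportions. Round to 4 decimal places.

0.0818

The two standard errors are √(0.2910×0.7090/696) = 0.01722 and √(0.7180×0.2820/93) = 0.04666.
Because the samples are independent, SE_diff = √(0.01722² + 0.04666²) = 0.04974.
Using z* = 1.645 for 90%, ME = 1.645 × 0.04974 = 0.08182.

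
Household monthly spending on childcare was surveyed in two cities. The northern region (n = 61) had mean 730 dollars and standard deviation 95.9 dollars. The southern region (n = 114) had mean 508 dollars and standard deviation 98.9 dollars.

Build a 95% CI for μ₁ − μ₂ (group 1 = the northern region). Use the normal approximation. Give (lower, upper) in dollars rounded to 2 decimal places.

(191.85, 252.15)

SE₁ = s₁/√n₁ = 95.9/√61 = 12.2787; SE₂ = 98.9/√114 = 9.2628.
Independent samples, unequal variances: SE_diff = √(SE₁² + SE₂²) = √(150.76647369 + 85.79946384) = 15.3807.
z* = 1.960, so margin of error = 1.960 × 15.3807 = 30.1462.
Difference in means = 730 − 508 = 222.0000.
222.0000 ± 30.1462 → (191.85, 252.15).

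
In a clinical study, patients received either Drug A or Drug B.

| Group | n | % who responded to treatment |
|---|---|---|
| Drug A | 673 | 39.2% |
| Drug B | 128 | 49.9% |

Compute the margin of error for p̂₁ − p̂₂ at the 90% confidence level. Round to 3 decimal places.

Each SE is √(p̂(1−p̂)/n): √(0.3920·0.6080/673) = 0.01882 and √(0.4990·0.5010/128) = 0.04419.
SE(p̂₁ − p̂₂) = √(SE₁² + SE₂²) = √(0.0003541924 + 0.0019527561) = 0.04803, since the two samples are independent.
At 90% confidence z* = 1.645; margin = 1.645 × 0.04803 = 0.07901.

0.079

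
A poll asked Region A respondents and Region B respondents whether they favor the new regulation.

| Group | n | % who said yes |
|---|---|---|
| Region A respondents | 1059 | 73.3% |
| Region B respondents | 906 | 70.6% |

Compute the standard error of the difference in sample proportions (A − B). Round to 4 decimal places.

0.0203

Each SE is √(p̂(1−p̂)/n): √(0.7330·0.2670/1059) = 0.01359 and √(0.7060·0.2940/906) = 0.01514.
SE(p̂₁ − p̂₂) = √(SE₁² + SE₂²) = √(0.0001846881 + 0.0002292196) = 0.02034, since the two samples are independent.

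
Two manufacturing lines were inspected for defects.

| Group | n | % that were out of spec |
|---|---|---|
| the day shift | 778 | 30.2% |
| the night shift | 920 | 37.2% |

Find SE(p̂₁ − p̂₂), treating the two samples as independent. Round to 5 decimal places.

SE₁ = √(p̂₁(1−p̂₁)/n₁) = √(0.3020·0.6980/778) = 0.01646; SE₂ = √(0.3720·0.6280/920) = 0.01594.
Independent samples: SE of the difference = √(SE₁² + SE₂²) = √(0.0002709316 + 0.0002540836) = 0.02291.

0.02291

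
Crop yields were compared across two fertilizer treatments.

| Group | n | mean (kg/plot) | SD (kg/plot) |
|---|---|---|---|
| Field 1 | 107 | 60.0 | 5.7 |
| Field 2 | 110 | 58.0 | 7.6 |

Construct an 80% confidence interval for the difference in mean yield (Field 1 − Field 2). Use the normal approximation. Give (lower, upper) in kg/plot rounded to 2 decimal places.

Standard errors of each mean: 5.7/√107 = 0.5510 and 7.6/√110 = 0.7246.
SE(x̄₁ − x̄₂) = √(0.5510² + 0.7246²) = 0.9103 for independent samples with unequal variances.
With z* = 1.282, the margin is 1.282 × 0.9103 = 1.1670.
x̄₁ − x̄₂ = 60.0 − 58.0 = 2.0000; the interval is 2.0000 ± 1.1670 = (0.83, 3.17).

(0.83, 3.17)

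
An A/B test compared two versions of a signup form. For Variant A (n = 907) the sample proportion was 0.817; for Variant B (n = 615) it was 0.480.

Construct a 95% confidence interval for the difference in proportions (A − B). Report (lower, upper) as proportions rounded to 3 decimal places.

The two standard errors are √(0.8170×0.1830/907) = 0.01284 and √(0.4800×0.5200/615) = 0.02015.
Because the samples are independent, SE_diff = √(0.01284² + 0.02015²) = 0.02389.
Using z* = 1.960 for 95%, ME = 1.960 × 0.02389 = 0.04682.
p̂₁ − p̂₂ = 0.3370; interval 0.3370 ± 0.04682 gives (0.290, 0.384).

(0.290, 0.384)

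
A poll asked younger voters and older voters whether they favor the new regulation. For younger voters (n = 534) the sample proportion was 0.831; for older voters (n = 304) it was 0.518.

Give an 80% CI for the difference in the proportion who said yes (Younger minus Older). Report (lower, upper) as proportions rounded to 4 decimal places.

Each SE is √(p̂(1−p̂)/n): √(0.8310·0.1690/534) = 0.01622 and √(0.5180·0.4820/304) = 0.02866.
SE(p̂₁ − p̂₂) = √(SE₁² + SE₂²) = √(0.0002630884 + 0.0008213956) = 0.03293, since the two samples are independent.
At 80% confidence z* = 1.282; margin = 1.282 × 0.03293 = 0.04222.
The difference is 0.8310 − 0.5180 = 0.3130, so the interval is 0.3130 ± 0.04222 = (0.2708, 0.3552).

(0.2708, 0.3552)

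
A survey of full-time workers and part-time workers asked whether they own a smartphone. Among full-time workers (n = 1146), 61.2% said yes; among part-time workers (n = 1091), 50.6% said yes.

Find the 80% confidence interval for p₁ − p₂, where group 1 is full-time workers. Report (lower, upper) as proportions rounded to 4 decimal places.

(0.0792, 0.1328)

Each SE is √(p̂(1−p̂)/n): √(0.6120·0.3880/1146) = 0.01439 and √(0.5060·0.4940/1091) = 0.01514.
SE(p̂₁ − p̂₂) = √(SE₁² + SE₂²) = √(0.0002070721 + 0.0002292196) = 0.02089, since the two samples are independent.
At 80% confidence z* = 1.282; margin = 1.282 × 0.02089 = 0.02678.
The difference is 0.6120 − 0.5060 = 0.1060, so the interval is 0.1060 ± 0.02678 = (0.0792, 0.1328).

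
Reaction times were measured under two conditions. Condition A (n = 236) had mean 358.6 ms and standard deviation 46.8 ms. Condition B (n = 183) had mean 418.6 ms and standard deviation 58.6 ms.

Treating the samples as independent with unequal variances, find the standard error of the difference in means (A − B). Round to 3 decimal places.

5.296

SE₁ = s₁/√n₁ = 46.8/√236 = 3.0464; SE₂ = 58.6/√183 = 4.3318.
Independent samples, unequal variances: SE_diff = √(SE₁² + SE₂²) = √(9.28055296 + 18.76449124) = 5.2958.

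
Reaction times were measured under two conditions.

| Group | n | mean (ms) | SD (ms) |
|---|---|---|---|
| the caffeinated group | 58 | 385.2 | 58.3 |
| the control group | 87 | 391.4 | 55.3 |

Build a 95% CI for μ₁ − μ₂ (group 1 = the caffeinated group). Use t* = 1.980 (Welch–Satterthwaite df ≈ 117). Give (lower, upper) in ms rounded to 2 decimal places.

Standard errors of each mean: 58.3/√58 = 7.6552 and 55.3/√87 = 5.9288.
SE(x̄₁ − x̄₂) = √(7.6552² + 5.9288²) = 9.6826 for independent samples with unequal variances.
With t* = 1.980, the margin is 1.980 × 9.6826 = 19.1715.
x̄₁ − x̄₂ = 385.2 − 391.4 = -6.2000; the interval is -6.2000 ± 19.1715 = (-25.37, 12.97).

(-25.37, 12.97)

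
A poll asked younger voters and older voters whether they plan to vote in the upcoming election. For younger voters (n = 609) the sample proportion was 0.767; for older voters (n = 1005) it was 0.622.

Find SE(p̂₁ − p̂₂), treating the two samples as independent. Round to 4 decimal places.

0.0230

The two standard errors are √(0.7670×0.2330/609) = 0.01713 and √(0.6220×0.3780/1005) = 0.01530.
Because the samples are independent, SE_diff = √(0.01713² + 0.01530²) = 0.02297.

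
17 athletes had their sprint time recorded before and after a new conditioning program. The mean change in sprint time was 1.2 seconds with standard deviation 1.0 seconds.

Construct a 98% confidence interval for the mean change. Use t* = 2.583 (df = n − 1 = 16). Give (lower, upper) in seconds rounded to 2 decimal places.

Paired design: SE = s_d/√n = 1.0/√17 = 0.2425.
t* = 2.583; margin of error = 2.583 × 0.2425 = 0.6264.
1.2 ± 0.6264 → (0.57, 1.83).

(0.57, 1.83)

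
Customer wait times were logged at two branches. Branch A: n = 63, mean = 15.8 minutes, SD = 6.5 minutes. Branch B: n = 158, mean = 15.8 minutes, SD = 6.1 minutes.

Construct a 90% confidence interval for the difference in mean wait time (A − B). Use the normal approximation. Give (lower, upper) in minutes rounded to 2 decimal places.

(-1.57, 1.57)

SE₁ = s₁/√n₁ = 6.5/√63 = 0.8189; SE₂ = 6.1/√158 = 0.4853.
Independent samples, unequal variances: SE_diff = √(SE₁² + SE₂²) = √(0.67059721 + 0.23551609) = 0.9519.
z* = 1.645, so margin of error = 1.645 × 0.9519 = 1.5659.
Difference in means = 15.8 − 15.8 = 0.0000.
0.0000 ± 1.5659 → (-1.57, 1.57).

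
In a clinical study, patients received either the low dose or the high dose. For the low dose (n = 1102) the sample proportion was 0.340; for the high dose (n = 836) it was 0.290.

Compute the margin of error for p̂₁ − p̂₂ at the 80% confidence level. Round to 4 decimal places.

SE₁ = √(p̂₁(1−p̂₁)/n₁) = √(0.3400·0.6600/1102) = 0.01427; SE₂ = √(0.2900·0.7100/836) = 0.01569.
Independent samples: SE of the difference = √(SE₁² + SE₂²) = √(0.0002036329 + 0.0002461761) = 0.02121.
z* for 80% confidence is 1.282, so the margin of error is 1.282 × 0.02121 = 0.02719.

0.0272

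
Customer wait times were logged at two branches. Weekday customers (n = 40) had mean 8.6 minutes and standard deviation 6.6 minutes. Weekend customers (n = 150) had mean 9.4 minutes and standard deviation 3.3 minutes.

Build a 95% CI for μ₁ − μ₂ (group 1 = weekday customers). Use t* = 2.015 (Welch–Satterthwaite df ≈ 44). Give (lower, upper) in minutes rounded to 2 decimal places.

(-2.97, 1.37)

Standard errors of each mean: 6.6/√40 = 1.0436 and 3.3/√150 = 0.2694.
SE(x̄₁ − x̄₂) = √(1.0436² + 0.2694²) = 1.0778 for independent samples with unequal variances.
With t* = 2.015, the margin is 2.015 × 1.0778 = 2.1718.
x̄₁ − x̄₂ = 8.6 − 9.4 = -0.8000; the interval is -0.8000 ± 2.1718 = (-2.97, 1.37).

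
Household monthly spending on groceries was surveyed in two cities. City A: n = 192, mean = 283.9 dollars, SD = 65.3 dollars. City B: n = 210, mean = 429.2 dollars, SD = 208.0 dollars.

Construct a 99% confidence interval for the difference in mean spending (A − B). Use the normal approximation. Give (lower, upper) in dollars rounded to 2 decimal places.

(-184.22, -106.38)

Per-group SEs: s₁/√n₁ = 65.3/√192 = 4.7126, s₂/√n₂ = 208.0/√210 = 14.3534.
Unpooled SE of the difference: √(22.20859876 + 206.02009156) = 15.1072.
Margin of error = z* · SE = 2.576 × 15.1072 = 38.9161.
x̄₁ − x̄₂ = 283.9 − 429.2 = -145.3000.
CI: -145.3000 ± 38.9161 = (-184.22, -106.38).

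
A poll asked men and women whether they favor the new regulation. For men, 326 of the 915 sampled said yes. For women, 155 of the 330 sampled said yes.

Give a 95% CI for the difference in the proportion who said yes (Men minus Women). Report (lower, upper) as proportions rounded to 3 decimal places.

p̂₁ = 326/915 = 0.3563 and p̂₂ = 155/330 = 0.4697.
SE₁ = √(p̂₁(1−p̂₁)/n₁) = √(0.3563·0.6437/915) = 0.01583; SE₂ = √(0.4697·0.5303/330) = 0.02747.
Independent samples: SE of the difference = √(SE₁² + SE₂²) = √(0.0002505889 + 0.0007546009) = 0.03170.
z* for 95% confidence is 1.960, so the margin of error is 1.960 × 0.03170 = 0.06213.
Point estimate p̂₁ − p̂₂ = 0.3563 − 0.4697 = -0.1134.
-0.1134 ± 0.06213 → (-0.176, -0.051).

(-0.176, -0.051)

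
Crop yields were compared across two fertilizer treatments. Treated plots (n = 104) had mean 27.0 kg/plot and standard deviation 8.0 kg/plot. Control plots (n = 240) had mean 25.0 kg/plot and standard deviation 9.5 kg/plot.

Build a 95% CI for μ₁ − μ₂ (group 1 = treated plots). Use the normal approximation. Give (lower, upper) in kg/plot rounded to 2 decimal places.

Per-group SEs: s₁/√n₁ = 8.0/√104 = 0.7845, s₂/√n₂ = 9.5/√240 = 0.6132.
Unpooled SE of the difference: √(0.61544025 + 0.37601424) = 0.9957.
Margin of error = z* · SE = 1.960 × 0.9957 = 1.9516.
x̄₁ − x̄₂ = 27.0 − 25.0 = 2.0000.
CI: 2.0000 ± 1.9516 = (0.05, 3.95).

(0.05, 3.95)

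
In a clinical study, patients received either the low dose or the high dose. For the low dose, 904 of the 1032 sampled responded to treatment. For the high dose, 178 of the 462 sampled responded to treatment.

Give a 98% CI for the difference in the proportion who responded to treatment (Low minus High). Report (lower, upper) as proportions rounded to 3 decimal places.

Sample proportions: 904/1032 = 0.8760, 178/462 = 0.3853.
Each SE is √(p̂(1−p̂)/n): √(0.8760·0.1240/1032) = 0.01026 and √(0.3853·0.6147/462) = 0.02264.
SE(p̂₁ − p̂₂) = √(SE₁² + SE₂²) = √(0.0001052676 + 0.0005125696) = 0.02486, since the two samples are independent.
At 98% confidence z* = 2.326; margin = 2.326 × 0.02486 = 0.05782.
The difference is 0.8760 − 0.3853 = 0.4907, so the interval is 0.4907 ± 0.05782 = (0.433, 0.549).

(0.433, 0.549)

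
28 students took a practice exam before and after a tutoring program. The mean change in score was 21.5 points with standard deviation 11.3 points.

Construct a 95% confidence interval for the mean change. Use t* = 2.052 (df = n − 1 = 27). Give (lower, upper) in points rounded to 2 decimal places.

(17.12, 25.88)

Paired design: SE = s_d/√n = 11.3/√28 = 2.1355.
t* = 2.052; margin of error = 2.052 × 2.1355 = 4.3820.
21.5 ± 4.3820 → (17.12, 25.88).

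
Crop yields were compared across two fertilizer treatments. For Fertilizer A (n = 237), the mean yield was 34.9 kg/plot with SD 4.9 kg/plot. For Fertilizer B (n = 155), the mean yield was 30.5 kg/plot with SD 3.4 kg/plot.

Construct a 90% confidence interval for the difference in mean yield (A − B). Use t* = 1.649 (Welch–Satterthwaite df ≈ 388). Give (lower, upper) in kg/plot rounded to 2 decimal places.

(3.71, 5.09)

Standard errors of each mean: 4.9/√237 = 0.3183 and 3.4/√155 = 0.2731.
SE(x̄₁ − x̄₂) = √(0.3183² + 0.2731²) = 0.4194 for independent samples with unequal variances.
With t* = 1.649, the margin is 1.649 × 0.4194 = 0.6916.
x̄₁ − x̄₂ = 34.9 − 30.5 = 4.4000; the interval is 4.4000 ± 0.6916 = (3.71, 5.09).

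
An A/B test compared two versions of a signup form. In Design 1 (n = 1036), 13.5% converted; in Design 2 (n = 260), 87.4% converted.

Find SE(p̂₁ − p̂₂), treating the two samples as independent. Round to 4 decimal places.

The two standard errors are √(0.1350×0.8650/1036) = 0.01062 and √(0.8740×0.1260/260) = 0.02058.
Because the samples are independent, SE_diff = √(0.01062² + 0.02058²) = 0.02316.

0.0232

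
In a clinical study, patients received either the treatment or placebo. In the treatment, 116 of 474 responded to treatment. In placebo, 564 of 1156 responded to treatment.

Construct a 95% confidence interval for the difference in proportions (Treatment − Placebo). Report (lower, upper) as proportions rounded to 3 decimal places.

Sample proportions: 116/474 = 0.2447, 564/1156 = 0.4879.
Each SE is √(p̂(1−p̂)/n): √(0.2447·0.7553/474) = 0.01975 and √(0.4879·0.5121/1156) = 0.01470.
SE(p̂₁ − p̂₂) = √(SE₁² + SE₂²) = √(0.0003900625 + 0.00021609) = 0.02462, since the two samples are independent.
At 95% confidence z* = 1.960; margin = 1.960 × 0.02462 = 0.04826.
The difference is 0.2447 − 0.4879 = -0.2432, so the interval is -0.2432 ± 0.04826 = (-0.291, -0.195).

(-0.291, -0.195)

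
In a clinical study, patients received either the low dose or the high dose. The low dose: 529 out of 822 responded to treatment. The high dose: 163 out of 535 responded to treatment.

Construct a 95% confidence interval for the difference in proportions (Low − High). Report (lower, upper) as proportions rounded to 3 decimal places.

(0.288, 0.390)

First, p̂₁ = 529/822 = 0.6436; p̂₂ = 163/535 = 0.3047.
The two standard errors are √(0.6436×0.3564/822) = 0.01670 and √(0.3047×0.6953/535) = 0.01990.
Because the samples are independent, SE_diff = √(0.01670² + 0.01990²) = 0.02598.
Using z* = 1.960 for 95%, ME = 1.960 × 0.02598 = 0.05092.
p̂₁ − p̂₂ = 0.3389; interval 0.3389 ± 0.05092 gives (0.288, 0.390).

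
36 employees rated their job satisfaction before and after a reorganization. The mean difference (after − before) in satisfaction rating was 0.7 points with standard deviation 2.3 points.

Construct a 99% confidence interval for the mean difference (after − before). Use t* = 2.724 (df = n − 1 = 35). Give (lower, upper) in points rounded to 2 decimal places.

(-0.34, 1.74)

Paired design: SE = s_d/√n = 2.3/√36 = 0.3833.
t* = 2.724; margin of error = 2.724 × 0.3833 = 1.0441.
0.7 ± 1.0441 → (-0.34, 1.74).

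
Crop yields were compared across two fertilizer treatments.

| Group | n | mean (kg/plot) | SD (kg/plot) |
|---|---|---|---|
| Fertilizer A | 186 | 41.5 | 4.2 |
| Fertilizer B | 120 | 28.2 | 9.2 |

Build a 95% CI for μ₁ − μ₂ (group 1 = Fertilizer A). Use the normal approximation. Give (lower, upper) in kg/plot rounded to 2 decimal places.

(11.55, 15.05)

Standard errors of each mean: 4.2/√186 = 0.3080 and 9.2/√120 = 0.8398.
SE(x̄₁ − x̄₂) = √(0.3080² + 0.8398²) = 0.8945 for independent samples with unequal variances.
With z* = 1.960, the margin is 1.960 × 0.8945 = 1.7532.
x̄₁ − x̄₂ = 41.5 − 28.2 = 13.3000; the interval is 13.3000 ± 1.7532 = (11.55, 15.05).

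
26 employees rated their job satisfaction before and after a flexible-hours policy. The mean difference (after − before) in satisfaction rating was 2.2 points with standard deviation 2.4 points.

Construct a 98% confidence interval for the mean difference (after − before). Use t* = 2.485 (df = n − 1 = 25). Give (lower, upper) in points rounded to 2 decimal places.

Paired design: SE = s_d/√n = 2.4/√26 = 0.4707.
t* = 2.485; margin of error = 2.485 × 0.4707 = 1.1697.
2.2 ± 1.1697 → (1.03, 3.37).

(1.03, 3.37)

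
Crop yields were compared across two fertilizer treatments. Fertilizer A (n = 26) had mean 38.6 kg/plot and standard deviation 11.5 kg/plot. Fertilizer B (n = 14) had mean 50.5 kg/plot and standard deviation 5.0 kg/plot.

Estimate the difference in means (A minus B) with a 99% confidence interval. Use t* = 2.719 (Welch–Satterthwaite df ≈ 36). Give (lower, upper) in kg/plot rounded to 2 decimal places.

(-19.03, -4.77)

Per-group SEs: s₁/√n₁ = 11.5/√26 = 2.2553, s₂/√n₂ = 5.0/√14 = 1.3363.
Unpooled SE of the difference: √(5.08637809 + 1.78569769) = 2.6215.
Margin of error = t* · SE = 2.719 × 2.6215 = 7.1279.
x̄₁ − x̄₂ = 38.6 − 50.5 = -11.9000.
CI: -11.9000 ± 7.1279 = (-19.03, -4.77).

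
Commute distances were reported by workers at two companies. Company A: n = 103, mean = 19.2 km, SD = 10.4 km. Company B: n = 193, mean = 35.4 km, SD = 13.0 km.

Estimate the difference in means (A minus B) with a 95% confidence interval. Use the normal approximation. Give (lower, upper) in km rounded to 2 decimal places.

SE₁ = s₁/√n₁ = 10.4/√103 = 1.0247; SE₂ = 13.0/√193 = 0.9358.
Independent samples, unequal variances: SE_diff = √(SE₁² + SE₂²) = √(1.05001009 + 0.87572164) = 1.3877.
z* = 1.960, so margin of error = 1.960 × 1.3877 = 2.7199.
Difference in means = 19.2 − 35.4 = -16.2000.
-16.2000 ± 2.7199 → (-18.92, -13.48).

(-18.92, -13.48)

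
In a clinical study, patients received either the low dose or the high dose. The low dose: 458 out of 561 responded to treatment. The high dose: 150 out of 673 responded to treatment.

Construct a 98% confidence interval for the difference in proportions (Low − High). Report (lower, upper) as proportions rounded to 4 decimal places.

(0.5402, 0.6468)

First, p̂₁ = 458/561 = 0.8164; p̂₂ = 150/673 = 0.2229.
The two standard errors are √(0.8164×0.1836/561) = 0.01635 and √(0.2229×0.7771/673) = 0.01604.
Because the samples are independent, SE_diff = √(0.01635² + 0.01604²) = 0.02290.
Using z* = 2.326 for 98%, ME = 2.326 × 0.02290 = 0.05327.
p̂₁ − p̂₂ = 0.5935; interval 0.5935 ± 0.05327 gives (0.5402, 0.6468).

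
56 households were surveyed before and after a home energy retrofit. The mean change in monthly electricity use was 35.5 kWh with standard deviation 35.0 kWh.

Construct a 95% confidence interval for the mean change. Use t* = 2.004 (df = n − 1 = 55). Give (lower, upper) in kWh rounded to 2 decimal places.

(26.13, 44.87)

This is a matched-pairs design, so SE = s_d/√n = 35.0/√56 = 4.6771.
Margin = 2.004 × 4.6771 = 9.3729; the interval is 35.5 ± 9.3729 = (26.13, 44.87).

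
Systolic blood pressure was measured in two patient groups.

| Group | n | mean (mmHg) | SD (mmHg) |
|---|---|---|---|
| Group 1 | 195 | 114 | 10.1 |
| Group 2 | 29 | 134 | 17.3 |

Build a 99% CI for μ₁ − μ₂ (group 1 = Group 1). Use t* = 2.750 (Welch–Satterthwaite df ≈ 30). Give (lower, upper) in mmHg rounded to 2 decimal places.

SE₁ = s₁/√n₁ = 10.1/√195 = 0.7233; SE₂ = 17.3/√29 = 3.2125.
Independent samples, unequal variances: SE_diff = √(SE₁² + SE₂²) = √(0.52316289 + 10.32015625) = 3.2929.
t* = 2.750, so margin of error = 2.750 × 3.2929 = 9.0555.
Difference in means = 114 − 134 = -20.0000.
-20.0000 ± 9.0555 → (-29.06, -10.94).

(-29.06, -10.94)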